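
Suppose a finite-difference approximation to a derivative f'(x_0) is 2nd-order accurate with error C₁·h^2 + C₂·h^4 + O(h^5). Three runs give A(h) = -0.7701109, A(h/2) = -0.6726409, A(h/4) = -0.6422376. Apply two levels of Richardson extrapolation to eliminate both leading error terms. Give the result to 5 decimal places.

-0.63157

First eliminate the h^2 term (factor 2^2 = 4):
  B₁ = (4·(-0.6726409) − (-0.7701109))/3 = -0.6401509
  B₂ = (4·(-0.6422376) − (-0.6726409))/3 = -0.6321032
Then eliminate the h^4 term (factor 2^4 = 16):
  (16·(-0.6321032) − (-0.6401509))/15 = -0.6315667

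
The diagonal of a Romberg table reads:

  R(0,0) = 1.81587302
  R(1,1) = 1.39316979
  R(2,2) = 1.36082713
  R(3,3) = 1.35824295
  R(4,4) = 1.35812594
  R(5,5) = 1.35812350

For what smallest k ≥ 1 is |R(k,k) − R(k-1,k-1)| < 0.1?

|R(1,1) − R(0,0)| = 0.42270323 ≥ 0.1
|R(2,2) − R(1,1)| = 0.03234266 < 0.1

k = 2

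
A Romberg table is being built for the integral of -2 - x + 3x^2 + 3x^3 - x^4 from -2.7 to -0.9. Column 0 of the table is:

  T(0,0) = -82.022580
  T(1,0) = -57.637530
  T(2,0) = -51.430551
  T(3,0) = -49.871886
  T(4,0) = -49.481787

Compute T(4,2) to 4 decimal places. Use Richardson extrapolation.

T(3,1) = (4·(-49.871886) − (-51.430551)) / 3 = -49.352331
T(4,1) = -49.481787 + (-49.481787 − (-49.871886))/3 = -49.351754
T(4,2) = (16·(-49.351754) − (-49.352331)) / 15 = -49.351716

-49.3517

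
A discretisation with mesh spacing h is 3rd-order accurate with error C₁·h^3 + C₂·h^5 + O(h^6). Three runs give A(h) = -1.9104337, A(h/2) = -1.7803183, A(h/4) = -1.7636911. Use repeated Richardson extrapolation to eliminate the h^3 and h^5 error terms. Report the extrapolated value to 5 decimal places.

First eliminate the h^3 term (factor 2^3 = 8):
  B₁ = (8·(-1.7803183) − (-1.9104337))/7 = -1.7617304
  B₂ = (8·(-1.7636911) − (-1.7803183))/7 = -1.7613158
Then eliminate the h^5 term (factor 2^5 = 32):
  (32·(-1.7613158) − (-1.7617304))/31 = -1.7613024

-1.76130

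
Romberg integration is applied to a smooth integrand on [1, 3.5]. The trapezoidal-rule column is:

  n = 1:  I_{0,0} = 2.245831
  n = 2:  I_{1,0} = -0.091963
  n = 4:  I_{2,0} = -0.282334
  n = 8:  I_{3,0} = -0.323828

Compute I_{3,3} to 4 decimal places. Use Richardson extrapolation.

-0.3375

I_{1,1} = -0.091963 + (-0.091963 − 2.245831)/3 = -0.871228
I_{2,1} = (4·(-0.282334) − (-0.091963)) / 3 = -0.345791
I_{3,1} = (4·(-0.323828) − (-0.282334)) / 3 = -0.337659
I_{2,2} = -0.345791 + (-0.345791 − (-0.871228))/15 = -0.310762
I_{3,2} = (16·(-0.337659) − (-0.345791)) / 15 = -0.337117
I_{3,3} = (64·(-0.337117) − (-0.310762)) / 63 = -0.337535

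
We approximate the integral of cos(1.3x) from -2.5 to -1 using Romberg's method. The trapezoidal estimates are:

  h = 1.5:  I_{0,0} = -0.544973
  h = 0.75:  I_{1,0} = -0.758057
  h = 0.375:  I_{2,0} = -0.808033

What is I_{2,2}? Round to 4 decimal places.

-0.8244

I_{1,1} = -0.758057 + (-0.758057 − (-0.544973))/3 = -0.829085
I_{2,1} = -0.808033 + (-0.808033 − (-0.758057))/3 = -0.824692
I_{2,2} = -0.824692 + (-0.824692 − (-0.829085))/15 = -0.824399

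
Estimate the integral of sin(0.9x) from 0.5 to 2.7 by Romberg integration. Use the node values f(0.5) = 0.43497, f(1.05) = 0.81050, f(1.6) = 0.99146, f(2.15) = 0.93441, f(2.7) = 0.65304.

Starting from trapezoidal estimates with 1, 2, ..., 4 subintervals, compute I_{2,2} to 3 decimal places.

1.842

I_{0,0} (trapezoid, 1 panel, h=2.2000): 1.19681
I_{1,0} (trapezoid, 2 panels, h=1.1000): 1.68901
I_{2,0} (trapezoid, 4 panels, h=0.5500): 1.80421
I_{1,1} = 1.68901 + (1.68901 − 1.19681)/3 = 1.85308
I_{2,1} = 1.80421 + (1.80421 − 1.68901)/3 = 1.84261
I_{2,2} = 1.84261 + (1.84261 − 1.85308)/15 = 1.84191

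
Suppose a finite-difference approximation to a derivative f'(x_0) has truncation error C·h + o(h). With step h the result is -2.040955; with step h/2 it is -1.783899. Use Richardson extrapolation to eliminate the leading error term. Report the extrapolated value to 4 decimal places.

The leading error scales as h; refining by a factor of 2 reduces it by 2^1 = 2.
Extrapolated value = (2·A(h/2) − A(h)) / (2 − 1)
= (2·(-1.783899) − (-2.040955)) / 1
= -1.526843 / 1 = -1.526843

-1.5268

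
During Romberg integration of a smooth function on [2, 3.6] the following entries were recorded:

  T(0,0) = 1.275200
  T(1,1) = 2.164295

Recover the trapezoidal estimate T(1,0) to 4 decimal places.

From T(1,1) = (4·T(1,0) − T(0,0))/3, solve for T(1,0):
4·T(1,0) = 3·2.164295 + 1.275200 = 7.768085
T(1,0) = 1.942021

1.9420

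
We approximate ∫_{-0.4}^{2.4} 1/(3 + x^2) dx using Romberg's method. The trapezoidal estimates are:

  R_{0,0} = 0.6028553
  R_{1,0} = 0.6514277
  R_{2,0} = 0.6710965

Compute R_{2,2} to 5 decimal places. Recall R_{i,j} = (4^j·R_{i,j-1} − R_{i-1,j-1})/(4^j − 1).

0.67832

R_{1,1} = 0.6514277 + (0.6514277 − 0.6028553)/3 = 0.6676185
R_{2,1} = 0.6710965 + (0.6710965 − 0.6514277)/3 = 0.6776528
R_{2,2} = 0.6776528 + (0.6776528 − 0.6676185)/15 = 0.6783218
(Column j=1 coincides with Simpson's rule on the same nodes.)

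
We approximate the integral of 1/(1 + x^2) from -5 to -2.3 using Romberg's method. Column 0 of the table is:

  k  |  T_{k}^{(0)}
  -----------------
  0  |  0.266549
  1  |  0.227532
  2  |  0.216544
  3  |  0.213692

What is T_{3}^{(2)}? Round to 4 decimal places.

0.2127

T_{2}^{(1)} = (4·0.216544 − 0.227532) / 3 = 0.212881
T_{3}^{(1)} = 0.213692 + (0.213692 − 0.216544)/3 = 0.212741
T_{3}^{(2)} = 0.212741 + (0.212741 − 0.212881)/15 = 0.212732
(Column j=1 coincides with Simpson's rule on the same nodes.)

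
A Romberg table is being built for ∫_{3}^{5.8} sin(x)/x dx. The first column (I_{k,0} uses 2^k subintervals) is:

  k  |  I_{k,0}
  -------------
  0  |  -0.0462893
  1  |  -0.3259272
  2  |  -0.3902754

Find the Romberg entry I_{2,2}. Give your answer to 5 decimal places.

I_{1,1} = (4·(-0.3259272) − (-0.0462893)) / 3 = -0.4191398
I_{2,1} = -0.3902754 + (-0.3902754 − (-0.3259272))/3 = -0.4117248
I_{2,2} = (16·(-0.4117248) − (-0.4191398)) / 15 = -0.4112305

-0.41123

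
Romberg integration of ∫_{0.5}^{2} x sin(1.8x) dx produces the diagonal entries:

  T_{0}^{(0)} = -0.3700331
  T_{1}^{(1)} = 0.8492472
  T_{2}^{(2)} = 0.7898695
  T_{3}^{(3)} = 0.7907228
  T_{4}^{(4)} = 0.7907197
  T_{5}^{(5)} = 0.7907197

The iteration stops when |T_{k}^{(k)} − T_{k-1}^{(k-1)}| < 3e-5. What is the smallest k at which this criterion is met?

k = 4

|T_{1}^{(1)} − T_{0}^{(0)}| = 1.2192803 ≥ 3e-5
|T_{2}^{(2)} − T_{1}^{(1)}| = 0.0593777 ≥ 3e-5
|T_{3}^{(3)} − T_{2}^{(2)}| = 0.0008533 ≥ 3e-5
|T_{4}^{(4)} − T_{3}^{(3)}| = 0.0000031 < 3e-5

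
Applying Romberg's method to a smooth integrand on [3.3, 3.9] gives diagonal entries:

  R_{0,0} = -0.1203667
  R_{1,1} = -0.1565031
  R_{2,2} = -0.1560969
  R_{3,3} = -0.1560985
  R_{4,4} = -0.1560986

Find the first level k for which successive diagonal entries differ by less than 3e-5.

|R_{1,1} − R_{0,0}| = 0.0361364 ≥ 3e-5
|R_{2,2} − R_{1,1}| = 0.0004062 ≥ 3e-5
|R_{3,3} − R_{2,2}| = 0.0000016 < 3e-5

k = 3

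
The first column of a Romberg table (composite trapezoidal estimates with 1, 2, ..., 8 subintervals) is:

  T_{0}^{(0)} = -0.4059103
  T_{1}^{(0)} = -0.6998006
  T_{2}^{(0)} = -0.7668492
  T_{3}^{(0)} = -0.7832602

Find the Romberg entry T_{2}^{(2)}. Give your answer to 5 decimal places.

T_{1}^{(1)} = (4·(-0.6998006) − (-0.4059103)) / 3 = -0.7977640
T_{2}^{(1)} = -0.7668492 + (-0.7668492 − (-0.6998006))/3 = -0.7891987
T_{2}^{(2)} = (16·(-0.7891987) − (-0.7977640)) / 15 = -0.7886277
(Column j=1 coincides with Simpson's rule on the same nodes.)

-0.78863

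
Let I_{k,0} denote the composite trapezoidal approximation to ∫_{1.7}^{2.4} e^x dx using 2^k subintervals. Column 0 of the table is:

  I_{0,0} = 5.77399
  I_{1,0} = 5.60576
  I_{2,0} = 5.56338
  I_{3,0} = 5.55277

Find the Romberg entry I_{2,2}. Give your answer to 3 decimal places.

5.549

I_{1,1} = (4·5.60576 − 5.77399) / 3 = 5.54968
I_{2,1} = 5.56338 + (5.56338 − 5.60576)/3 = 5.54925
I_{2,2} = 5.54925 + (5.54925 − 5.54968)/15 = 5.54922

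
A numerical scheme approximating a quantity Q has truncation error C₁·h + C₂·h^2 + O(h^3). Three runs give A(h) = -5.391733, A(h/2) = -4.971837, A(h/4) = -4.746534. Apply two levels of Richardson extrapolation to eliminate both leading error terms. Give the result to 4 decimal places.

-4.5110

First eliminate the h term (factor 2^1 = 2):
  B₁ = (2·(-4.971837) − (-5.391733))/1 = -4.551941
  B₂ = (2·(-4.746534) − (-4.971837))/1 = -4.521231
Then eliminate the h^2 term (factor 2^2 = 4):
  (4·(-4.521231) − (-4.551941))/3 = -4.510994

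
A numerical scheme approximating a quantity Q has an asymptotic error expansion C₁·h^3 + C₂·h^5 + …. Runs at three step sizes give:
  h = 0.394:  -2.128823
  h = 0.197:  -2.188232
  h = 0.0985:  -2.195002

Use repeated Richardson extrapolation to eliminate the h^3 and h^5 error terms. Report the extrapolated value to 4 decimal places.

-2.1959

First eliminate the h^3 term (factor 2^3 = 8):
  B₁ = (8·(-2.188232) − (-2.128823))/7 = -2.196719
  B₂ = (8·(-2.195002) − (-2.188232))/7 = -2.195969
Then eliminate the h^5 term (factor 2^5 = 32):
  (32·(-2.195969) − (-2.196719))/31 = -2.195945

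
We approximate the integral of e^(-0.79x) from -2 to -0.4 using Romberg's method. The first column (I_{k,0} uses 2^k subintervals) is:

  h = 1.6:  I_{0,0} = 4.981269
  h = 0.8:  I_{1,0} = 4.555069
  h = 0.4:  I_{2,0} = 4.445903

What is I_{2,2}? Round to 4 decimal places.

4.4093

I_{1,1} = 4.555069 + (4.555069 − 4.981269)/3 = 4.413002
I_{2,1} = (4·4.445903 − 4.555069) / 3 = 4.409514
I_{2,2} = 4.409514 + (4.409514 − 4.413002)/15 = 4.409281
(Column j=1 coincides with Simpson's rule on the same nodes.)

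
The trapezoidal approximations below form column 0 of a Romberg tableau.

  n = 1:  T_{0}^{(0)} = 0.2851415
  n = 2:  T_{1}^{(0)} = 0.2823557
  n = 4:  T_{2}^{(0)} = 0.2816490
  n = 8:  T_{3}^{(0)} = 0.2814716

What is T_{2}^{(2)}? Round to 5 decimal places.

Richardson extrapolation on the trapezoidal column (denominator 4−1=3):
T_{1}^{(1)} = (4·0.2823557 − 0.2851415) / 3 = 0.2814271
T_{2}^{(1)} = (4·0.2816490 − 0.2823557) / 3 = 0.2814134
T_{2}^{(2)} = 0.2814134 + (0.2814134 − 0.2814271)/15 = 0.2814125

0.28141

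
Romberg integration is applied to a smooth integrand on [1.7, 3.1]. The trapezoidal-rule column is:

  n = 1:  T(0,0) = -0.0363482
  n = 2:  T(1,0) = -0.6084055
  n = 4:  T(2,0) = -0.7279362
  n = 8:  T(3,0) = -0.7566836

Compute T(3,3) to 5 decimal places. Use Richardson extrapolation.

-0.76617

T(1,1) = (4·(-0.6084055) − (-0.0363482)) / 3 = -0.7990913
T(2,1) = -0.7279362 + (-0.7279362 − (-0.6084055))/3 = -0.7677798
T(3,1) = (4·(-0.7566836) − (-0.7279362)) / 3 = -0.7662661
T(2,2) = -0.7677798 + (-0.7677798 − (-0.7990913))/15 = -0.7656924
T(3,2) = -0.7662661 + (-0.7662661 − (-0.7677798))/15 = -0.7661652
T(3,3) = -0.7661652 + (-0.7661652 − (-0.7656924))/63 = -0.7661727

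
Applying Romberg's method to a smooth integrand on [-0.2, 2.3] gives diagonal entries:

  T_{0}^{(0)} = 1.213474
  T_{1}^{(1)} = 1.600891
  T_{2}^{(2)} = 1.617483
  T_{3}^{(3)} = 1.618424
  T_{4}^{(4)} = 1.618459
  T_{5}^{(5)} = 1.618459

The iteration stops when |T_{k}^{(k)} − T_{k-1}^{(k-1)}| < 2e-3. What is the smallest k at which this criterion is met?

k = 3

|T_{1}^{(1)} − T_{0}^{(0)}| = 0.387417 ≥ 2e-3
|T_{2}^{(2)} − T_{1}^{(1)}| = 0.016592 ≥ 2e-3
|T_{3}^{(3)} − T_{2}^{(2)}| = 0.000941 < 2e-3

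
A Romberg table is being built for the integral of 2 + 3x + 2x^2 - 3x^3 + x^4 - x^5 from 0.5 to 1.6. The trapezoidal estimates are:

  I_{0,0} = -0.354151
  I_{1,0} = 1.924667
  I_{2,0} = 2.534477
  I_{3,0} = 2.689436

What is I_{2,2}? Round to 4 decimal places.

Richardson extrapolation on the trapezoidal column (denominator 4−1=3):
I_{1,1} = 1.924667 + (1.924667 − (-0.354151))/3 = 2.684273
I_{2,1} = (4·2.534477 − 1.924667) / 3 = 2.737747
I_{2,2} = (16·2.737747 − 2.684273) / 15 = 2.741312

2.7413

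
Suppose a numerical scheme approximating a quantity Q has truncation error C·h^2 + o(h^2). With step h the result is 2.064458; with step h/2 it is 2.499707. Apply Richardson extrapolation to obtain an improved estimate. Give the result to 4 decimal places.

The leading error scales as h^2; refining by a factor of 2 reduces it by 2^2 = 4.
Extrapolated value = (4·A(h/2) − A(h)) / (4 − 1)
= (4·2.499707 − 2.064458) / 3
= 7.934370 / 3 = 2.644790

2.6448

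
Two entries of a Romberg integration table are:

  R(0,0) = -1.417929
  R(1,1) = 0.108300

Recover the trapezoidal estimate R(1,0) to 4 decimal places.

From R(1,1) = (4·R(1,0) − R(0,0))/3, solve for R(1,0):
4·R(1,0) = 3·0.108300 + (-1.417929) = -1.093029
R(1,0) = -0.273257

-0.2733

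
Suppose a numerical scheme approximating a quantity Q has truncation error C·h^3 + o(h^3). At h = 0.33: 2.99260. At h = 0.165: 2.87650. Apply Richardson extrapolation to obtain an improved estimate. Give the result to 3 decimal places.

Extrapolated value = (8·A(h/2) − A(h)) / (8 − 1)
= (8·2.87650 − 2.99260) / 7
= 20.01940 / 7 = 2.85991

2.860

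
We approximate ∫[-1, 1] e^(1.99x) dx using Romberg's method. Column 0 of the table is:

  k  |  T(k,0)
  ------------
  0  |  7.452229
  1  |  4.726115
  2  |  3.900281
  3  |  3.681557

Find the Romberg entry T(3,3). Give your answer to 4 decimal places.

T(1,1) = 4.726115 + (4.726115 − 7.452229)/3 = 3.817410
T(2,1) = 3.900281 + (3.900281 − 4.726115)/3 = 3.625003
T(3,1) = (4·3.681557 − 3.900281) / 3 = 3.608649
T(2,2) = 3.625003 + (3.625003 − 3.817410)/15 = 3.612176
T(3,2) = 3.608649 + (3.608649 − 3.625003)/15 = 3.607559
T(3,3) = (64·3.607559 − 3.612176) / 63 = 3.607486

3.6075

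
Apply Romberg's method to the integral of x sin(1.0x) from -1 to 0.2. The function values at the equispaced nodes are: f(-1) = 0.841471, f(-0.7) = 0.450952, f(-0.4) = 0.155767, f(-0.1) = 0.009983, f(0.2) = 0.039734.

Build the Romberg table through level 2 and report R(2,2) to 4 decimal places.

R(0,0) (trapezoid, 1 panel, h=1.2000): 0.528723
R(1,0) (trapezoid, 2 panels, h=0.6000): 0.357822
R(2,0) (trapezoid, 4 panels, h=0.3000): 0.317191
R(1,1) = 0.357822 + (0.357822 − 0.528723)/3 = 0.300855
R(2,1) = 0.317191 + (0.317191 − 0.357822)/3 = 0.303647
R(2,2) = 0.303647 + (0.303647 − 0.300855)/15 = 0.303833

0.3038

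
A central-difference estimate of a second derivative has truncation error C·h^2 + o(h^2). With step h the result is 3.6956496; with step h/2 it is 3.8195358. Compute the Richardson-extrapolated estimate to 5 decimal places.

3.86083

The leading error scales as h^2; refining by a factor of 2 reduces it by 2^2 = 4.
Extrapolated value = (4·A(h/2) − A(h)) / (4 − 1)
= (4·3.8195358 − 3.6956496) / 3
= 11.5824936 / 3 = 3.8608312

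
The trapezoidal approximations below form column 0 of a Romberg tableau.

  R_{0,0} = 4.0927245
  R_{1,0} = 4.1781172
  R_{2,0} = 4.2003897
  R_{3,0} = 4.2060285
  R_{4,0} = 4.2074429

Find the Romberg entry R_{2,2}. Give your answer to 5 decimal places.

4.20790

R_{1,1} = 4.1781172 + (4.1781172 − 4.0927245)/3 = 4.2065814
R_{2,1} = (4·4.2003897 − 4.1781172) / 3 = 4.2078139
R_{2,2} = 4.2078139 + (4.2078139 − 4.2065814)/15 = 4.2078961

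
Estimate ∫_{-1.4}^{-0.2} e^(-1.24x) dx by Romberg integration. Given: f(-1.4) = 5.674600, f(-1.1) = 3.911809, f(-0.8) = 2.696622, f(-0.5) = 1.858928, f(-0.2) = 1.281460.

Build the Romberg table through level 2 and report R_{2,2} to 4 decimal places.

3.5429

R_{0,0} (trapezoid, 1 panel, h=1.2000): 4.173636
R_{1,0} (trapezoid, 2 panels, h=0.6000): 3.704791
R_{2,0} (trapezoid, 4 panels, h=0.3000): 3.583617
R_{1,1} = 3.704791 + (3.704791 − 4.173636)/3 = 3.548509
R_{2,1} = 3.583617 + (3.583617 − 3.704791)/3 = 3.543226
R_{2,2} = 3.543226 + (3.543226 − 3.548509)/15 = 3.542874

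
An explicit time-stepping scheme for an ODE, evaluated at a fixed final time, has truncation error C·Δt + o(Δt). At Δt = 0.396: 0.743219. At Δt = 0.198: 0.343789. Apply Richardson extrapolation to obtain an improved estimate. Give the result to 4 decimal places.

Extrapolated value = (2·A(Δt/2) − A(Δt)) / (2 − 1)
= (2·0.343789 − 0.743219) / 1
= -0.055641 / 1 = -0.055641

-0.0556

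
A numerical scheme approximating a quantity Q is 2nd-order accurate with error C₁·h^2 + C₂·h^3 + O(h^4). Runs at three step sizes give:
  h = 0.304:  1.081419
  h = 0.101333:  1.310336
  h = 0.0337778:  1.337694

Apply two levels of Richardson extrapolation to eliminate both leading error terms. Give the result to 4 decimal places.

1.3412

First eliminate the h^2 term (factor 3^2 = 9):
  B₁ = (9·1.310336 − 1.081419)/8 = 1.338951
  B₂ = (9·1.337694 − 1.310336)/8 = 1.341114
Then eliminate the h^3 term (factor 3^3 = 27):
  (27·1.341114 − 1.338951)/26 = 1.341197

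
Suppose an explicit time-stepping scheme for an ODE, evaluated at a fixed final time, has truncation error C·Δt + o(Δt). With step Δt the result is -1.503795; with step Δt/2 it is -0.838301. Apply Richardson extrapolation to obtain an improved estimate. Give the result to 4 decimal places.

-0.1728

The leading error scales as Δt; refining by a factor of 2 reduces it by 2^1 = 2.
Extrapolated value = (2·A(Δt/2) − A(Δt)) / (2 − 1)
= (2·(-0.838301) − (-1.503795)) / 1
= -0.172807 / 1 = -0.172807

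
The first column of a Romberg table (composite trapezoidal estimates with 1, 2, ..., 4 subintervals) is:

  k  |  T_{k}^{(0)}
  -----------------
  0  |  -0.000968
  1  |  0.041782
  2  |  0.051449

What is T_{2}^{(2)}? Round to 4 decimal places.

0.0546

T_{1}^{(1)} = 0.041782 + (0.041782 − (-0.000968))/3 = 0.056032
T_{2}^{(1)} = (4·0.051449 − 0.041782) / 3 = 0.054671
T_{2}^{(2)} = 0.054671 + (0.054671 − 0.056032)/15 = 0.054580
(Column j=1 coincides with Simpson's rule on the same nodes.)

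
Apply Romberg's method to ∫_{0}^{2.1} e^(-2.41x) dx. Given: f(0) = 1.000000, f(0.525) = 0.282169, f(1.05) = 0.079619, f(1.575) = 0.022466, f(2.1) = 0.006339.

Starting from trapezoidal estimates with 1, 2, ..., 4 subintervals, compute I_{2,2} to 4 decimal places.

I_{0,0} (trapezoid, 1 panel, h=2.1000): 1.056656
I_{1,0} (trapezoid, 2 panels, h=1.0500): 0.611928
I_{2,0} (trapezoid, 4 panels, h=0.5250): 0.465897
I_{1,1} = 0.611928 + (0.611928 − 1.056656)/3 = 0.463685
I_{2,1} = 0.465897 + (0.465897 − 0.611928)/3 = 0.417220
I_{2,2} = 0.417220 + (0.417220 − 0.463685)/15 = 0.414122

0.4141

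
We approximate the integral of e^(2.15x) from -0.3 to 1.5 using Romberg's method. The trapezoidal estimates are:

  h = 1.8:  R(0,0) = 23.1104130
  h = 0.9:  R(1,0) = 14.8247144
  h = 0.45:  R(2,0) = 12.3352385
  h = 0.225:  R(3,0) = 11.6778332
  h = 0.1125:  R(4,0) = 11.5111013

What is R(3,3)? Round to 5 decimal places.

11.45538

Richardson extrapolation on the trapezoidal column (denominator 4−1=3):
R(1,1) = (4·14.8247144 − 23.1104130) / 3 = 12.0628149
R(2,1) = 12.3352385 + (12.3352385 − 14.8247144)/3 = 11.5054132
R(3,1) = (4·11.6778332 − 12.3352385) / 3 = 11.4586981
R(2,2) = 11.5054132 + (11.5054132 − 12.0628149)/15 = 11.4682531
R(3,2) = (16·11.4586981 − 11.5054132) / 15 = 11.4555838
R(3,3) = 11.4555838 + (11.4555838 − 11.4682531)/63 = 11.4553827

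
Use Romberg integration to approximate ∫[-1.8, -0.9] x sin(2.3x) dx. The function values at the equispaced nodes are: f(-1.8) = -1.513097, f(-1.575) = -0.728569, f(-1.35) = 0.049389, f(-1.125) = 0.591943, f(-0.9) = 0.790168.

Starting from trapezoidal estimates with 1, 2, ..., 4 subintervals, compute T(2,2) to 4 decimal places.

T(0,0) (trapezoid, 1 panel, h=0.9000): -0.325318
T(1,0) (trapezoid, 2 panels, h=0.4500): -0.140434
T(2,0) (trapezoid, 4 panels, h=0.2250): -0.100958
T(1,1) = -0.140434 + (-0.140434 − (-0.325318))/3 = -0.078806
T(2,1) = -0.100958 + (-0.100958 − (-0.140434))/3 = -0.087799
T(2,2) = -0.087799 + (-0.087799 − (-0.078806))/15 = -0.088399

-0.0884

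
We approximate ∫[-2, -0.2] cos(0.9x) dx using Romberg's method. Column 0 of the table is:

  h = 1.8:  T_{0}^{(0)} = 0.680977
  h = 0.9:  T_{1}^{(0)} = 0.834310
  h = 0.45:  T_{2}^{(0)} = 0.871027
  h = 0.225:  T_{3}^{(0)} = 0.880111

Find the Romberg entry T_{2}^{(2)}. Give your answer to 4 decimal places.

Richardson extrapolation on the trapezoidal column (denominator 4−1=3):
T_{1}^{(1)} = 0.834310 + (0.834310 − 0.680977)/3 = 0.885421
T_{2}^{(1)} = 0.871027 + (0.871027 − 0.834310)/3 = 0.883266
T_{2}^{(2)} = (16·0.883266 − 0.885421) / 15 = 0.883122

0.8831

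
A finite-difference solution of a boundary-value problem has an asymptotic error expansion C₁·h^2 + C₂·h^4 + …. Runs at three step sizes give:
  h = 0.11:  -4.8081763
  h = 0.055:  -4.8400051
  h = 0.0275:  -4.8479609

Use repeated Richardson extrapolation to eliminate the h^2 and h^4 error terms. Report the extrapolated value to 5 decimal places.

First eliminate the h^2 term (factor 2^2 = 4):
  B₁ = (4·(-4.8400051) − (-4.8081763))/3 = -4.8506147
  B₂ = (4·(-4.8479609) − (-4.8400051))/3 = -4.8506128
Then eliminate the h^4 term (factor 2^4 = 16):
  (16·(-4.8506128) − (-4.8506147))/15 = -4.8506127

-4.85061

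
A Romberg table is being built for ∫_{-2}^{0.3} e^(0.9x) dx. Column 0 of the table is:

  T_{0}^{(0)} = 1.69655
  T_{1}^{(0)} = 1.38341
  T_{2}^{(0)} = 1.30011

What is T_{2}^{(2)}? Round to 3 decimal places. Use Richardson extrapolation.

1.272

T_{1}^{(1)} = (4·1.38341 − 1.69655) / 3 = 1.27903
T_{2}^{(1)} = (4·1.30011 − 1.38341) / 3 = 1.27234
T_{2}^{(2)} = (16·1.27234 − 1.27903) / 15 = 1.27189
(Column j=1 coincides with Simpson's rule on the same nodes.)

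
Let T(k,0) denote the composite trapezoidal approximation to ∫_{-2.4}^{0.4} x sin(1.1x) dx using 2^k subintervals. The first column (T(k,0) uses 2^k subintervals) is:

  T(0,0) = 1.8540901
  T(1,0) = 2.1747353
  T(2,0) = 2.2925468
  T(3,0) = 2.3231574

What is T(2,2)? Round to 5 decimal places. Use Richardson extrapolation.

2.33516

Richardson extrapolation on the trapezoidal column (denominator 4−1=3):
T(1,1) = (4·2.1747353 − 1.8540901) / 3 = 2.2816170
T(2,1) = 2.2925468 + (2.2925468 − 2.1747353)/3 = 2.3318173
T(2,2) = 2.3318173 + (2.3318173 − 2.2816170)/15 = 2.3351640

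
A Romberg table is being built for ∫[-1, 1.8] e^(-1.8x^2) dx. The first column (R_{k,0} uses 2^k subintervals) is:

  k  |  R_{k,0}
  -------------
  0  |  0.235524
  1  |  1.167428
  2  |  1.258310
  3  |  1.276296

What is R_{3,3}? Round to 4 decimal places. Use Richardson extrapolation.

1.2820

Richardson extrapolation on the trapezoidal column (denominator 4−1=3):
R_{1,1} = 1.167428 + (1.167428 − 0.235524)/3 = 1.478063
R_{2,1} = (4·1.258310 − 1.167428) / 3 = 1.288604
R_{3,1} = 1.276296 + (1.276296 − 1.258310)/3 = 1.282291
R_{2,2} = 1.288604 + (1.288604 − 1.478063)/15 = 1.275973
R_{3,2} = 1.282291 + (1.282291 − 1.288604)/15 = 1.281870
R_{3,3} = (64·1.281870 − 1.275973) / 63 = 1.281964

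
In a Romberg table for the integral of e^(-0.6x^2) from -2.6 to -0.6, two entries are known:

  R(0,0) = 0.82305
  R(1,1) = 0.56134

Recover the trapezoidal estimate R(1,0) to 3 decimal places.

From R(1,1) = (4·R(1,0) − R(0,0))/3, solve for R(1,0):
4·R(1,0) = 3·0.56134 + 0.82305 = 2.50707
R(1,0) = 0.62677

0.627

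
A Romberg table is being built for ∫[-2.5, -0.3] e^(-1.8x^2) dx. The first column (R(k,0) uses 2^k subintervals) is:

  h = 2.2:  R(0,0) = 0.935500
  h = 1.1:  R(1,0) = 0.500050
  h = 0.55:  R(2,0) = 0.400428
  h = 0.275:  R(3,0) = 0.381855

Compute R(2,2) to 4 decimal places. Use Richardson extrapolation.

R(1,1) = (4·0.500050 − 0.935500) / 3 = 0.354900
R(2,1) = 0.400428 + (0.400428 − 0.500050)/3 = 0.367221
R(2,2) = 0.367221 + (0.367221 − 0.354900)/15 = 0.368042
(Column j=1 coincides with Simpson's rule on the same nodes.)

0.3680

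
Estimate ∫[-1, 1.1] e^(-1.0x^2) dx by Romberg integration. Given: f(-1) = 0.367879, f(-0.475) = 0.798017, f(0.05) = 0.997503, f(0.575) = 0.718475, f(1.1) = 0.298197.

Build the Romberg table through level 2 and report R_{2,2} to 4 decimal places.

1.5204

R_{0,0} (trapezoid, 1 panel, h=2.1000): 0.699380
R_{1,0} (trapezoid, 2 panels, h=1.0500): 1.397068
R_{2,0} (trapezoid, 4 panels, h=0.5250): 1.494692
R_{1,1} = 1.397068 + (1.397068 − 0.699380)/3 = 1.629631
R_{2,1} = 1.494692 + (1.494692 − 1.397068)/3 = 1.527233
R_{2,2} = 1.527233 + (1.527233 − 1.629631)/15 = 1.520406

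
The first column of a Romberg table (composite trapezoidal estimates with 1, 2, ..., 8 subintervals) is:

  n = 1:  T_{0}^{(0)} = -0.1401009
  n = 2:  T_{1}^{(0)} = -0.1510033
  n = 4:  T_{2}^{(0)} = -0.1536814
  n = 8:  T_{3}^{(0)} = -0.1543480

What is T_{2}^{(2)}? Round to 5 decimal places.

-0.15457

T_{1}^{(1)} = (4·(-0.1510033) − (-0.1401009)) / 3 = -0.1546374
T_{2}^{(1)} = (4·(-0.1536814) − (-0.1510033)) / 3 = -0.1545741
T_{2}^{(2)} = (16·(-0.1545741) − (-0.1546374)) / 15 = -0.1545699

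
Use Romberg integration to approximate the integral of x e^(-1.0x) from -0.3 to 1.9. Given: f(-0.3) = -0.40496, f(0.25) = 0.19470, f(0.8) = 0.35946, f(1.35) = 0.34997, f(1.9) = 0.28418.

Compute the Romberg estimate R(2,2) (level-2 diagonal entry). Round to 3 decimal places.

R(0,0) (trapezoid, 1 panel, h=2.2000): -0.13286
R(1,0) (trapezoid, 2 panels, h=1.1000): 0.32898
R(2,0) (trapezoid, 4 panels, h=0.5500): 0.46406
R(1,1) = 0.32898 + (0.32898 − (-0.13286))/3 = 0.48293
R(2,1) = 0.46406 + (0.46406 − 0.32898)/3 = 0.50909
R(2,2) = 0.50909 + (0.50909 − 0.48293)/15 = 0.51083

0.511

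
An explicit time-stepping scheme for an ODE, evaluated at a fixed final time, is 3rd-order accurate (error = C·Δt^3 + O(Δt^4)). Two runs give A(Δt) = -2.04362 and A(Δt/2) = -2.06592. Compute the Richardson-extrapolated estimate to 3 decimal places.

Extrapolated value = (8·A(Δt/2) − A(Δt)) / (8 − 1)
= (8·(-2.06592) − (-2.04362)) / 7
= -14.48374 / 7 = -2.06911

-2.069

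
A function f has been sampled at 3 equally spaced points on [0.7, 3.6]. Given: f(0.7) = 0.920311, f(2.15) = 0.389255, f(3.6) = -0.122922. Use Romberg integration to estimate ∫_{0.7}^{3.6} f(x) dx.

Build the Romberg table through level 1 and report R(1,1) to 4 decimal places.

R(0,0) (trapezoid, 1 panel, h=2.9000): 1.156214
R(1,0) (trapezoid, 2 panels, h=1.4500): 1.142527
R(1,1) = 1.142527 + (1.142527 − 1.156214)/3 = 1.137965

1.1380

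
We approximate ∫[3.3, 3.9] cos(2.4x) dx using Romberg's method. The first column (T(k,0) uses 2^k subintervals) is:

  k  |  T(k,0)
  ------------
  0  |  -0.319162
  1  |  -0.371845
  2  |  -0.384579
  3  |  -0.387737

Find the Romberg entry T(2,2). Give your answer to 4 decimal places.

T(1,1) = -0.371845 + (-0.371845 − (-0.319162))/3 = -0.389406
T(2,1) = -0.384579 + (-0.384579 − (-0.371845))/3 = -0.388824
T(2,2) = (16·(-0.388824) − (-0.389406)) / 15 = -0.388785

-0.3888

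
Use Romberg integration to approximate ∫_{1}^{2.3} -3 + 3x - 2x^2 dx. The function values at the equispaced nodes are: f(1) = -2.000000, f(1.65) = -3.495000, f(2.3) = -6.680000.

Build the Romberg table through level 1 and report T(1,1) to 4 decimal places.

T(0,0) (trapezoid, 1 panel, h=1.3000): -5.642000
T(1,0) (trapezoid, 2 panels, h=0.6500): -5.092750
T(1,1) = -5.092750 + (-5.092750 − (-5.642000))/3 = -4.909667

-4.9097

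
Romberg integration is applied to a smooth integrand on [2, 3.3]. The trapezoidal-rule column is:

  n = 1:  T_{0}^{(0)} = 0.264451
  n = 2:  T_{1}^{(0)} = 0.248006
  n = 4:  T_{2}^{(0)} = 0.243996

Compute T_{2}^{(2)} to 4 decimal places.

0.2427

T_{1}^{(1)} = 0.248006 + (0.248006 − 0.264451)/3 = 0.242524
T_{2}^{(1)} = 0.243996 + (0.243996 − 0.248006)/3 = 0.242659
T_{2}^{(2)} = (16·0.242659 − 0.242524) / 15 = 0.242668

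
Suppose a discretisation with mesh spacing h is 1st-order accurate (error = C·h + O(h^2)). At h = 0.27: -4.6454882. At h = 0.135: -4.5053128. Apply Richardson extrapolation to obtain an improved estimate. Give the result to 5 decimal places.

Extrapolated value = (2·A(h/2) − A(h)) / (2 − 1)
= (2·(-4.5053128) − (-4.6454882)) / 1
= -4.3651374 / 1 = -4.3651374

-4.36514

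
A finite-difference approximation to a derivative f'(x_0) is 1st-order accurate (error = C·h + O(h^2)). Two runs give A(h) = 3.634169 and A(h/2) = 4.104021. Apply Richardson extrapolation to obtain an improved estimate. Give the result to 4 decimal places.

4.5739

The leading error scales as h; refining by a factor of 2 reduces it by 2^1 = 2.
Extrapolated value = (2·A(h/2) − A(h)) / (2 − 1)
= (2·4.104021 − 3.634169) / 1
= 4.573873 / 1 = 4.573873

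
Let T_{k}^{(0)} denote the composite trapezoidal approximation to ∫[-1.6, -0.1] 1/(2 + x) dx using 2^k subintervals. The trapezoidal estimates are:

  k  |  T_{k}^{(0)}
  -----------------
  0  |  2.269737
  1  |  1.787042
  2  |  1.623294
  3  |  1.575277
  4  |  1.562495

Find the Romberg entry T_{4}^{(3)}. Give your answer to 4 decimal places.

T_{2}^{(1)} = 1.623294 + (1.623294 − 1.787042)/3 = 1.568711
T_{3}^{(1)} = 1.575277 + (1.575277 − 1.623294)/3 = 1.559271
T_{4}^{(1)} = (4·1.562495 − 1.575277) / 3 = 1.558234
T_{3}^{(2)} = 1.559271 + (1.559271 − 1.568711)/15 = 1.558642
T_{4}^{(2)} = 1.558234 + (1.558234 − 1.559271)/15 = 1.558165
T_{4}^{(3)} = 1.558165 + (1.558165 − 1.558642)/63 = 1.558157

1.5582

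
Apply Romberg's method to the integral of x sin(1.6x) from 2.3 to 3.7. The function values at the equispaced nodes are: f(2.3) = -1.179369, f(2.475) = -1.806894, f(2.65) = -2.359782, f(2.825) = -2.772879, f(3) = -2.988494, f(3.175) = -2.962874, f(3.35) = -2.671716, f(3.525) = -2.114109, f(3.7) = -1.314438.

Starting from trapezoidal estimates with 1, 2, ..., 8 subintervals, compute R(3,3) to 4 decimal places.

R(0,0) (trapezoid, 1 panel, h=1.4000): -1.745665
R(1,0) (trapezoid, 2 panels, h=0.7000): -2.964778
R(2,0) (trapezoid, 4 panels, h=0.3500): -3.243413
R(3,0) (trapezoid, 8 panels, h=0.1750): -3.311639
R(1,1) = -2.964778 + (-2.964778 − (-1.745665))/3 = -3.371149
R(2,1) = -3.243413 + (-3.243413 − (-2.964778))/3 = -3.336291
R(3,1) = -3.311639 + (-3.311639 − (-3.243413))/3 = -3.334381
R(2,2) = -3.336291 + (-3.336291 − (-3.371149))/15 = -3.333967
R(3,2) = -3.334381 + (-3.334381 − (-3.336291))/15 = -3.334254
R(3,3) = -3.334254 + (-3.334254 − (-3.333967))/63 = -3.334259

-3.3343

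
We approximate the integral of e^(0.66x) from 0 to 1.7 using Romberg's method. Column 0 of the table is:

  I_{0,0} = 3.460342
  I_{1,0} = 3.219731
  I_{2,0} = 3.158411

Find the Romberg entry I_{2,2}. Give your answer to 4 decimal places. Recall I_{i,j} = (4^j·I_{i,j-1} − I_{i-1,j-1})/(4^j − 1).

3.1379

I_{1,1} = 3.219731 + (3.219731 − 3.460342)/3 = 3.139527
I_{2,1} = (4·3.158411 − 3.219731) / 3 = 3.137971
I_{2,2} = 3.137971 + (3.137971 − 3.139527)/15 = 3.137867
(Column j=1 coincides with Simpson's rule on the same nodes.)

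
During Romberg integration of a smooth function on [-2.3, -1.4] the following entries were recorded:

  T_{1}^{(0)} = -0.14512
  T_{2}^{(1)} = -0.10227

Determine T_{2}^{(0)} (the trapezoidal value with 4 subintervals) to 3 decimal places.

From T_{2}^{(1)} = (4·T_{2}^{(0)} − T_{1}^{(0)})/3, solve for T_{2}^{(0)}:
4·T_{2}^{(0)} = 3·(-0.10227) + (-0.14512) = -0.45193
T_{2}^{(0)} = -0.11298

-0.113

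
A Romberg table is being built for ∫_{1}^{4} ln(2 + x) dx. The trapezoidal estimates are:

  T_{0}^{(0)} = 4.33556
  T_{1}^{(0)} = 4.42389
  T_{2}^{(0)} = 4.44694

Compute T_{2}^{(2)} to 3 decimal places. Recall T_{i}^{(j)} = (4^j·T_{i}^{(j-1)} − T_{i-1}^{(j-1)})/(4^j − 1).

Richardson extrapolation on the trapezoidal column (denominator 4−1=3):
T_{1}^{(1)} = (4·4.42389 − 4.33556) / 3 = 4.45333
T_{2}^{(1)} = 4.44694 + (4.44694 − 4.42389)/3 = 4.45462
T_{2}^{(2)} = 4.45462 + (4.45462 − 4.45333)/15 = 4.45471

4.455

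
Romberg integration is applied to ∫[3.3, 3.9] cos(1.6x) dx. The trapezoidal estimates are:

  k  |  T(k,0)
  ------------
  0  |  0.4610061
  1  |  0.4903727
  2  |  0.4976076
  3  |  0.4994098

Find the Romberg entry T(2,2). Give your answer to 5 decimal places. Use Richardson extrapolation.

0.50001

Richardson extrapolation on the trapezoidal column (denominator 4−1=3):
T(1,1) = 0.4903727 + (0.4903727 − 0.4610061)/3 = 0.5001616
T(2,1) = 0.4976076 + (0.4976076 − 0.4903727)/3 = 0.5000192
T(2,2) = (16·0.5000192 − 0.5001616) / 15 = 0.5000097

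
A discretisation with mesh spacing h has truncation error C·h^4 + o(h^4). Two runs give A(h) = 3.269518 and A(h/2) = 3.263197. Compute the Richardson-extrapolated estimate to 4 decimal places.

The leading error scales as h^4; refining by a factor of 2 reduces it by 2^4 = 16.
Extrapolated value = (16·A(h/2) − A(h)) / (16 − 1)
= (16·3.263197 − 3.269518) / 15
= 48.941634 / 15 = 3.262776

3.2628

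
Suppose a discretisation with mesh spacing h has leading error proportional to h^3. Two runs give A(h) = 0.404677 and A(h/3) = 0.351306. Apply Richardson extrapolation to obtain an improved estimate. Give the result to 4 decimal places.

0.3493

The leading error scales as h^3; refining by a factor of 3 reduces it by 3^3 = 27.
Extrapolated value = (27·A(h/3) − A(h)) / (27 − 1)
= (27·0.351306 − 0.404677) / 26
= 9.080585 / 26 = 0.349253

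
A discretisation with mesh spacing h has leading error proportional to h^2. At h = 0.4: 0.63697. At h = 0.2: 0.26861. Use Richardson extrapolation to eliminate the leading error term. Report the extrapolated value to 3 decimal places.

The leading error scales as h^2; refining by a factor of 2 reduces it by 2^2 = 4.
Extrapolated value = (4·A(h/2) − A(h)) / (4 − 1)
= (4·0.26861 − 0.63697) / 3
= 0.43747 / 3 = 0.14582

0.146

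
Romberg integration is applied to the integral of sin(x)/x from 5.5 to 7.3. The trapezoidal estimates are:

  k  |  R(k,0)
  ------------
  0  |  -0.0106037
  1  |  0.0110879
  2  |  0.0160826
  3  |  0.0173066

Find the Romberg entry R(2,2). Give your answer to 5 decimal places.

0.01771

Richardson extrapolation on the trapezoidal column (denominator 4−1=3):
R(1,1) = 0.0110879 + (0.0110879 − (-0.0106037))/3 = 0.0183184
R(2,1) = 0.0160826 + (0.0160826 − 0.0110879)/3 = 0.0177475
R(2,2) = (16·0.0177475 − 0.0183184) / 15 = 0.0177094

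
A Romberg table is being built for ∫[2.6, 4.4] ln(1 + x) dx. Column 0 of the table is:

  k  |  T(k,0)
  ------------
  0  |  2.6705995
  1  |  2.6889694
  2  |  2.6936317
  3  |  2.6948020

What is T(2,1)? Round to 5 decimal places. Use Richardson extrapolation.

T(2,1) = (4·2.6936317 − 2.6889694) / 3 = 2.6951858

2.69519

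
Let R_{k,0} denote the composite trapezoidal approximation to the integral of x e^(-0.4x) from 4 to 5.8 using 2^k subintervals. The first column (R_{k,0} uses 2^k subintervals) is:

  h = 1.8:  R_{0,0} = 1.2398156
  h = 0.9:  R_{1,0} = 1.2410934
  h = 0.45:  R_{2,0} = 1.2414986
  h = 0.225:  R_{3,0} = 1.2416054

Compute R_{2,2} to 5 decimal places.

R_{1,1} = (4·1.2410934 − 1.2398156) / 3 = 1.2415193
R_{2,1} = 1.2414986 + (1.2414986 − 1.2410934)/3 = 1.2416337
R_{2,2} = (16·1.2416337 − 1.2415193) / 15 = 1.2416413

1.24164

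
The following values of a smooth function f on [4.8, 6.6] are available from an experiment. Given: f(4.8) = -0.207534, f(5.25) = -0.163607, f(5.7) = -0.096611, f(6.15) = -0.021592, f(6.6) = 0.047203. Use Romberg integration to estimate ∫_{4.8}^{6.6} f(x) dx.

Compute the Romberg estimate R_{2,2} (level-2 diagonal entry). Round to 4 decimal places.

R_{0,0} (trapezoid, 1 panel, h=1.8000): -0.144298
R_{1,0} (trapezoid, 2 panels, h=0.9000): -0.159099
R_{2,0} (trapezoid, 4 panels, h=0.4500): -0.162889
R_{1,1} = -0.159099 + (-0.159099 − (-0.144298))/3 = -0.164033
R_{2,1} = -0.162889 + (-0.162889 − (-0.159099))/3 = -0.164152
R_{2,2} = -0.164152 + (-0.164152 − (-0.164033))/15 = -0.164160

-0.1642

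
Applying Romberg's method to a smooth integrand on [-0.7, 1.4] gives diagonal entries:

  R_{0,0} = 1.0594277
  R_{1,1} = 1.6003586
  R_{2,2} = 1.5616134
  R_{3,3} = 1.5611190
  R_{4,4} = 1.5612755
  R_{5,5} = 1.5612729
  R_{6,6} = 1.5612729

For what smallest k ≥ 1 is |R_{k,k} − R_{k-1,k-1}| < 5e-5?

|R_{1,1} − R_{0,0}| = 0.5409309 ≥ 5e-5
|R_{2,2} − R_{1,1}| = 0.0387452 ≥ 5e-5
|R_{3,3} − R_{2,2}| = 0.0004944 ≥ 5e-5
|R_{4,4} − R_{3,3}| = 0.0001565 ≥ 5e-5
|R_{5,5} − R_{4,4}| = 0.0000026 < 5e-5

k = 5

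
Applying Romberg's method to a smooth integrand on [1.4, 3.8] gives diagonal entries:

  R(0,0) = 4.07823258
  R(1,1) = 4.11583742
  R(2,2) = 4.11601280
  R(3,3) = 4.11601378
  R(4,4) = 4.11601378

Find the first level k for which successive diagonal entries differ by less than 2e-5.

k = 3

|R(1,1) − R(0,0)| = 0.03760484 ≥ 2e-5
|R(2,2) − R(1,1)| = 0.00017538 ≥ 2e-5
|R(3,3) − R(2,2)| = 0.00000098 < 2e-5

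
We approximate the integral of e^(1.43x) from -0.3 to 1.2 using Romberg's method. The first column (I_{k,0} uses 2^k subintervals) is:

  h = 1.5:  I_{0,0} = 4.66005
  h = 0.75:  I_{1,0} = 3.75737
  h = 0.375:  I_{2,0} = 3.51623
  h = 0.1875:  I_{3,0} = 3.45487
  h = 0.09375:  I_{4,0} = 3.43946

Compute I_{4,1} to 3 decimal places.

I_{4,1} = 3.43946 + (3.43946 − 3.45487)/3 = 3.43432

3.434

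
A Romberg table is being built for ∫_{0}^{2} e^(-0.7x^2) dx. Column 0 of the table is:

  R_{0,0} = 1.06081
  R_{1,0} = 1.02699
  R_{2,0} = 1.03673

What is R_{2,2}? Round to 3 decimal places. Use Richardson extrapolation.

R_{1,1} = (4·1.02699 − 1.06081) / 3 = 1.01572
R_{2,1} = 1.03673 + (1.03673 − 1.02699)/3 = 1.03998
R_{2,2} = (16·1.03998 − 1.01572) / 15 = 1.04160
(Column j=1 coincides with Simpson's rule on the same nodes.)

1.042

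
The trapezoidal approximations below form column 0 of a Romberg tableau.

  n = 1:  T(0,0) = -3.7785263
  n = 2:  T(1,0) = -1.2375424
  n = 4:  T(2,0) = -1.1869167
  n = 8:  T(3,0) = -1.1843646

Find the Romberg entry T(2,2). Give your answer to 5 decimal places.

-1.22201

Richardson extrapolation on the trapezoidal column (denominator 4−1=3):
T(1,1) = -1.2375424 + (-1.2375424 − (-3.7785263))/3 = -0.3905478
T(2,1) = -1.1869167 + (-1.1869167 − (-1.2375424))/3 = -1.1700415
T(2,2) = -1.1700415 + (-1.1700415 − (-0.3905478))/15 = -1.2220077
(Column j=1 coincides with Simpson's rule on the same nodes.)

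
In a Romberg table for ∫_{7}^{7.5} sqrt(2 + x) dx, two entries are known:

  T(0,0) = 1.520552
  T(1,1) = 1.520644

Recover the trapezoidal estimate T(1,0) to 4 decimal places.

From T(1,1) = (4·T(1,0) − T(0,0))/3, solve for T(1,0):
4·T(1,0) = 3·1.520644 + 1.520552 = 6.082484
T(1,0) = 1.520621

1.5206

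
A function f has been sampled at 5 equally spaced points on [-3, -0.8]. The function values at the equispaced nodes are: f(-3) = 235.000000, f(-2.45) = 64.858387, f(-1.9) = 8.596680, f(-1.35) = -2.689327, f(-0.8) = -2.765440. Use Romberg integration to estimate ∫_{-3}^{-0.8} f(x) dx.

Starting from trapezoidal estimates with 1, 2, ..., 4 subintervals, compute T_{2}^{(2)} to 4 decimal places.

90.8896

T_{0}^{(0)} (trapezoid, 1 panel, h=2.2000): 255.458016
T_{1}^{(0)} (trapezoid, 2 panels, h=1.1000): 137.185356
T_{2}^{(0)} (trapezoid, 4 panels, h=0.5500): 102.785661
T_{1}^{(1)} = 137.185356 + (137.185356 − 255.458016)/3 = 97.761136
T_{2}^{(1)} = 102.785661 + (102.785661 − 137.185356)/3 = 91.319096
T_{2}^{(2)} = 91.319096 + (91.319096 − 97.761136)/15 = 90.889627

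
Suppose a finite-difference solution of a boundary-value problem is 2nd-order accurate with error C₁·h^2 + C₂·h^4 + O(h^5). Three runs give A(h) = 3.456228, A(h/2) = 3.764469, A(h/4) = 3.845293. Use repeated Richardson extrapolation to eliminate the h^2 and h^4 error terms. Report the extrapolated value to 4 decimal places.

First eliminate the h^2 term (factor 2^2 = 4):
  B₁ = (4·3.764469 − 3.456228)/3 = 3.867216
  B₂ = (4·3.845293 − 3.764469)/3 = 3.872234
Then eliminate the h^4 term (factor 2^4 = 16):
  (16·3.872234 − 3.867216)/15 = 3.872569

3.8726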